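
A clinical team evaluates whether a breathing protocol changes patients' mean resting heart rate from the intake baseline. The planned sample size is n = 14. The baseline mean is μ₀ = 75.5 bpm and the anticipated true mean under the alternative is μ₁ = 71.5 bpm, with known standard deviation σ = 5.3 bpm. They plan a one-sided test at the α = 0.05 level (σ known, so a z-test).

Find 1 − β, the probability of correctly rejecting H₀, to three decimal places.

Standardized effect: d = |μ₁ − μ₀| / σ = |71.5 − 75.5| / 5.3 = 0.7547
Noncentrality parameter: δ = d·√n = 0.7547 × √14 = 2.8239
Critical value for a one-sided test at α = 0.05: z_α = 1.645.
Power = Φ(δ − 1.645) = Φ(1.179) = 0.8808.

Power ≈ 0.881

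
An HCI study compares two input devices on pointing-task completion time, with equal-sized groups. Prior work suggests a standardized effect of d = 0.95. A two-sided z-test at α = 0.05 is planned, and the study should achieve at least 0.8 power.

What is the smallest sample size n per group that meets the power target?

n = 18 per group

Set Φ(δ − 1.960) = 0.8; then δ − 1.960 = Φ⁻¹(0.8) = 0.842, giving δ = 2.802.
(The Φ(−δ − z_{α/2}) term is vanishingly small for δ > 0 and is dropped in the standard sample-size formula.)
δ = d·√(n/2) ⇒ n = 2(δ/d)² = 2 × (2.802 / 0.95)² = 17.39.
Round up to the next whole unit.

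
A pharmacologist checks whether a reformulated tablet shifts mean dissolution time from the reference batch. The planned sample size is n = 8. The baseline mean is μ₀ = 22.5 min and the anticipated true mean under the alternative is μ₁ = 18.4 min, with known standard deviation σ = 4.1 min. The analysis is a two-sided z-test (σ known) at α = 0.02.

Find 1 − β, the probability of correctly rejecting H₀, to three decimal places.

Power ≈ 0.692

Standardized effect: d = |μ₁ − μ₀| / σ = |18.4 − 22.5| / 4.1 = 1.0000
Noncentrality parameter: δ = d·√n = 1.0000 × √8 = 2.8284
Critical value for a two-sided test at α = 0.02: z_{α/2} = 2.326.
Power = Φ(δ − 2.326) + Φ(−δ − 2.326) = Φ(0.502) + Φ(-5.155) = 0.6922 + 0.0000 = 0.6922.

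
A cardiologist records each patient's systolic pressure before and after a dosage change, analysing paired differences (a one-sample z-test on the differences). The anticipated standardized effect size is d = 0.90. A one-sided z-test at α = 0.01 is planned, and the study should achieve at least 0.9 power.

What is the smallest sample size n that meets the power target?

n = 17

Set Φ(δ − 2.326) = 0.9; then δ − 2.326 = Φ⁻¹(0.9) = 1.282, giving δ = 3.608.
δ = d·√n ⇒ n = (δ/d)² = (3.608 / 0.90)² = 16.07.
Rounding up, n = 17.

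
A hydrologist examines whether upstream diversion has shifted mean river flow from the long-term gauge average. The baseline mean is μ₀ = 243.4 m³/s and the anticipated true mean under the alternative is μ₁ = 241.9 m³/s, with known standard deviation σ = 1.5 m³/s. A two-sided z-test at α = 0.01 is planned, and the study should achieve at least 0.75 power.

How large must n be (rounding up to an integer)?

n = 11

Standardized effect: d = |μ₁ − μ₀| / σ = |241.9 − 243.4| / 1.5 = 1.0000
Set Φ(δ − 2.576) = 0.75; then δ − 2.576 = Φ⁻¹(0.75) = 0.674, giving δ = 3.250.
(For δ > 0 the lower-tail rejection region contributes negligibly to power, so the one-term inversion is standard.)
δ = d·√n ⇒ n = (δ/d)² = (3.250 / 1.0000)² = 10.56.
Rounding up, n = 11.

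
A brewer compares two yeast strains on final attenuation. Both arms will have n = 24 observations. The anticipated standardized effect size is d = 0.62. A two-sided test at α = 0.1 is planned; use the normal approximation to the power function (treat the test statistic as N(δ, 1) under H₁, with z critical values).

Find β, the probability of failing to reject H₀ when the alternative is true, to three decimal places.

Noncentrality parameter: δ = d·√(n/2) = 0.62 × √(24/2) = 2.1477
Critical value for a two-sided test at α = 0.1: z_{α/2} = 1.645.
Power = Φ(δ − 1.645) + Φ(−δ − 1.645) = Φ(0.503) + Φ(-3.793) = 0.6925 + 0.0001 = 0.6926.
Type II error: β = 1 − power = 1 − 0.6926 = 0.3074.

β ≈ 0.307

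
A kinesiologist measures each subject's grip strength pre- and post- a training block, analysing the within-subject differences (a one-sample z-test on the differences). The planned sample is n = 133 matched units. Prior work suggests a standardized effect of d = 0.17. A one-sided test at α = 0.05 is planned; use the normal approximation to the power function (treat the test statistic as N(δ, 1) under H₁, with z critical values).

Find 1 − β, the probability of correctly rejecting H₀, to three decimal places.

Noncentrality parameter: δ = d·√n = 0.17 × √133 = 1.9605
One-sided α = 0.05 → critical value z_{0.05} = 1.645.
Power = P(Z > 1.645 − δ) = Φ(0.316) = 0.6239.

Power ≈ 0.624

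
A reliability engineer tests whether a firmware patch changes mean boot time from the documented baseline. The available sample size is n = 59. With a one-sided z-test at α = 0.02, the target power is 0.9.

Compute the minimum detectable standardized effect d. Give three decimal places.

d ≈ 0.434

Required noncentrality: δ = z_{0.02} + z_{0.10} = 2.054 + 1.282 = 3.335.
δ = d·√n ⇒ d = δ/√n = 3.335/√59 = 0.4342.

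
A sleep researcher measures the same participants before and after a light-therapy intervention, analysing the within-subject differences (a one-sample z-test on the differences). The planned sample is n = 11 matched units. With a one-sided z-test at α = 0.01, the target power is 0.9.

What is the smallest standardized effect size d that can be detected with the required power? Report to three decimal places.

d ≈ 1.088

Need Φ(δ − 2.326) = 0.9, so δ = 2.326 + 1.282 = 3.608.
δ = d·√n ⇒ d = δ/√n = 3.608/√11 = 1.0878.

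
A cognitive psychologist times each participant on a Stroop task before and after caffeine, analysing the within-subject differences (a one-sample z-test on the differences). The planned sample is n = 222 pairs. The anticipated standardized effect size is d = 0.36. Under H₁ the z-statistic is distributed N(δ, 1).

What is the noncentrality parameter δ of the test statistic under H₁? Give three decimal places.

δ ≈ 5.364

The noncentrality parameter scales effect size by the design's sample-size factor: δ = d·√n = 0.36 × √222 = 5.3639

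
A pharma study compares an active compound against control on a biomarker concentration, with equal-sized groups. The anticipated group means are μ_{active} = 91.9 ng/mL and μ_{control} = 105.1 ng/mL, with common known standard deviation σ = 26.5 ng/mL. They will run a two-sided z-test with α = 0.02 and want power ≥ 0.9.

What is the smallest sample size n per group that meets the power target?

Standardized effect: d = |μ_{active} − μ_{control}| / σ = |91.9 − 105.1| / 26.5 = 0.4981
For power 0.9 need Φ(δ − z_{0.01}) = 0.9, so δ = z_{0.01} + z_{0.10} = 2.326 + 1.282 = 3.608.
(The Φ(−δ − z_{α/2}) term is vanishingly small for δ > 0 and is dropped in the standard sample-size formula.)
δ = d·√(n/2) ⇒ n = 2(δ/d)² = 2 × (3.608 / 0.4981)² = 104.93.
Rounding up, n = 105 per group.

n = 105 per group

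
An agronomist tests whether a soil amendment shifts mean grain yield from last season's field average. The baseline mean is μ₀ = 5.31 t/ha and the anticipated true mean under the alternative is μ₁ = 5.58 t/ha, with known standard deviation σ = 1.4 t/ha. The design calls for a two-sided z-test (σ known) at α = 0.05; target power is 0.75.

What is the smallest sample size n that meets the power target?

Standardized effect: d = |μ₁ − μ₀| / σ = |5.58 − 5.31| / 1.4 = 0.1929
For power 0.75 need Φ(δ − z_{0.025}) = 0.75, so δ = z_{0.025} + z_{0.25} = 1.960 + 0.674 = 2.634.
(Ignoring the negligible lower-tail rejection probability gives the usual closed-form inversion.)
δ = d·√n ⇒ n = (δ/d)² = (2.634 / 0.1929)² = 186.60.
Round up to the next whole unit.

n = 187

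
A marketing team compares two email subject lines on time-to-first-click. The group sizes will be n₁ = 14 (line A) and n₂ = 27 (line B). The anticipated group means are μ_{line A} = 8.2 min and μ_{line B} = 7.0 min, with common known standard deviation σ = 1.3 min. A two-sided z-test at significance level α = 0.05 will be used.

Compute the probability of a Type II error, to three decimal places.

Standardized effect: d = |μ_{line A} − μ_{line B}| / σ = |8.2 − 7.0| / 1.3 = 0.9231
Noncentrality parameter: δ = d / √(1/n₁ + 1/n₂) = 0.9231 / √(1/14 + 1/27) = 2.8028
Two-sided α = 0.05 → critical value z_{0.025} = 1.960.
Power = Φ(δ − 1.960) + Φ(−δ − 1.960) = Φ(0.843) + Φ(-4.763) = 0.8003 + 0.0000 = 0.8003.
Type II error: β = 1 − power = 1 − 0.8003 = 0.1997.

β ≈ 0.200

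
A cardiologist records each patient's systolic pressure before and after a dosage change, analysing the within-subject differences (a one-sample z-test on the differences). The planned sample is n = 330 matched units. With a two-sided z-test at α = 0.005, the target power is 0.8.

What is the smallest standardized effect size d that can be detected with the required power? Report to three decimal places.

Need Φ(δ − 2.807) = 0.8, so δ = 2.807 + 0.842 = 3.649.
(Lower-tail contribution to power is negligible for δ > 0.)
δ = d·√n ⇒ d = δ/√n = 3.649/√330 = 0.2009.

d ≈ 0.201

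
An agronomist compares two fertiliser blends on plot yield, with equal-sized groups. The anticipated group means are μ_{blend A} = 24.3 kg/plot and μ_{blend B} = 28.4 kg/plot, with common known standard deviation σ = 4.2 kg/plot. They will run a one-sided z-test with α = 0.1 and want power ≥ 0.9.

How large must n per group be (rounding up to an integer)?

n = 14 per group

Standardized effect: d = |μ_{blend A} − μ_{blend B}| / σ = |24.3 − 28.4| / 4.2 = 0.9762
For power 0.9 need Φ(δ − z_{0.1}) = 0.9, so δ = z_{0.1} + z_{0.10} = 1.282 + 1.282 = 2.563.
δ = d·√(n/2) ⇒ n = 2(δ/d)² = 2 × (2.563 / 0.9762)² = 13.79.
Rounding up, n = 14 per group.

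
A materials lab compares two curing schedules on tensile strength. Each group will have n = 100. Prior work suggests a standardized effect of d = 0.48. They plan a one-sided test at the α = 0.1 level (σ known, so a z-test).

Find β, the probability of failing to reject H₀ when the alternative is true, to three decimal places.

Noncentrality parameter: δ = d·√(n/2) = 0.48 × √(100/2) = 3.3941
Critical value for a one-sided test at α = 0.1: z_α = 1.282.
Power = Φ(δ − 1.282) = Φ(2.113) = 0.9827.
Type II error: β = 1 − power = 1 − 0.9827 = 0.0173.

β ≈ 0.017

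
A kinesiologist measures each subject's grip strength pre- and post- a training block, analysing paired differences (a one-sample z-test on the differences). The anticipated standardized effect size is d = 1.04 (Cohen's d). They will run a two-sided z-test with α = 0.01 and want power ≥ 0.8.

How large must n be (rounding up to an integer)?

n = 11

For power 0.8 need Φ(δ − z_{0.005}) = 0.8, so δ = z_{0.005} + z_{0.20} = 2.576 + 0.842 = 3.417.
(The Φ(−δ − z_{α/2}) term is vanishingly small for δ > 0 and is dropped in the standard sample-size formula.)
δ = d·√n ⇒ n = (δ/d)² = (3.417 / 1.04)² = 10.80.
Rounding up, n = 11.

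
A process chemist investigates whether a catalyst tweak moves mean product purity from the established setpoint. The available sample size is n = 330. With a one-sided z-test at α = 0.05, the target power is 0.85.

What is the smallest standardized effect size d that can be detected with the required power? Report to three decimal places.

Required noncentrality: δ = z_{0.05} + z_{0.15} = 1.645 + 1.036 = 2.681.
δ = d·√n ⇒ d = δ/√n = 2.681/√330 = 0.1476.

d ≈ 0.148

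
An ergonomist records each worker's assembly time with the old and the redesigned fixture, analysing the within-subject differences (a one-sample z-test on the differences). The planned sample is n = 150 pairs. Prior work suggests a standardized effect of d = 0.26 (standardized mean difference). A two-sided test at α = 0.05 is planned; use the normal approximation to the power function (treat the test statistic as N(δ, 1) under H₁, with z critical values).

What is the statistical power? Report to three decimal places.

Noncentrality parameter: δ = d·√n = 0.26 × √150 = 3.1843
Critical value for a two-sided test at α = 0.05: z_{α/2} = 1.960.
Power = Φ(δ − 1.960) + Φ(−δ − 1.960) = Φ(1.224) + Φ(-5.144) = 0.8896 + 0.0000 = 0.8896.

Power ≈ 0.890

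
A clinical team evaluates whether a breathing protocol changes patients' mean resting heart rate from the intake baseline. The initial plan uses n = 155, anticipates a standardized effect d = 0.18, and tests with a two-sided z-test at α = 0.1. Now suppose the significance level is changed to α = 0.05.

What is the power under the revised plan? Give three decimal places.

Power ≈ 0.611

δ = d·√n = 0.18 × √155 = 2.2410 (unchanged). New critical value: z_{0.025} = 1.960.
Revised power = Φ(δ − 1.960) + Φ(−δ − 1.960) = Φ(0.281) + Φ(-4.201) = 0.6107 + 0.0000 = 0.6107.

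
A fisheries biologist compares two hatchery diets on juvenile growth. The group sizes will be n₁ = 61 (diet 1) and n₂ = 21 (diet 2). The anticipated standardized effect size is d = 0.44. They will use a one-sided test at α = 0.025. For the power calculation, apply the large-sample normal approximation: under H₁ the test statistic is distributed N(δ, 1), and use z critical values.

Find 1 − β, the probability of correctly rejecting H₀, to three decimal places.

Noncentrality parameter: δ = d / √(1/n₁ + 1/n₂) = 0.44 / √(1/61 + 1/21) = 1.7391
One-sided α = 0.025 → critical value z_{0.025} = 1.960.
Power = Φ(δ − 1.960) = Φ(-0.221) = 0.4126.

Power ≈ 0.413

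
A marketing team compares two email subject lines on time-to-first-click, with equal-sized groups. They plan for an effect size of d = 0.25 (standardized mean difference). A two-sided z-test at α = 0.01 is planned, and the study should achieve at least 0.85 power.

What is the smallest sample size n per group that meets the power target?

n = 418 per group

For power 0.85 need Φ(δ − z_{0.005}) = 0.85, so δ = z_{0.005} + z_{0.15} = 2.576 + 1.036 = 3.612.
(For δ > 0 the lower-tail rejection region contributes negligibly to power, so the one-term inversion is standard.)
δ = d·√(n/2) ⇒ n = 2(δ/d)² = 2 × (3.612 / 0.25)² = 417.55.
Rounding up, n = 418 per group.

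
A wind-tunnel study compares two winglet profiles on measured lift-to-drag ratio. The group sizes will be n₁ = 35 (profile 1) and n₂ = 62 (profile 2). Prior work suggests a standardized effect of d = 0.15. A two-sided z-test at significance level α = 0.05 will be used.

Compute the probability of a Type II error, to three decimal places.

β ≈ 0.891

Noncentrality parameter: λ = d / √(1/n₁ + 1/n₂) = 0.15 / √(1/35 + 1/62) = 0.7095
Critical value for a two-sided test at α = 0.05: z_{α/2} = 1.960.
Power = Φ(λ − 1.960) + Φ(−λ − 1.960) = Φ(-1.250) + Φ(-2.669) = 0.1056 + 0.0038 = 0.1094.
Type II error: β = 1 − power = 1 − 0.1094 = 0.8906.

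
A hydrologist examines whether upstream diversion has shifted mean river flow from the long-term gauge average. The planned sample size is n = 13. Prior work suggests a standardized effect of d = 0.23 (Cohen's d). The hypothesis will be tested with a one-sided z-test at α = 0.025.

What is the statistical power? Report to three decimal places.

Power ≈ 0.129

Noncentrality parameter: δ = d·√n = 0.23 × √13 = 0.8293
One-sided α = 0.025 → critical value z_{0.025} = 1.960.
Power = Φ(δ − 1.960) = Φ(-1.131) = 0.1291.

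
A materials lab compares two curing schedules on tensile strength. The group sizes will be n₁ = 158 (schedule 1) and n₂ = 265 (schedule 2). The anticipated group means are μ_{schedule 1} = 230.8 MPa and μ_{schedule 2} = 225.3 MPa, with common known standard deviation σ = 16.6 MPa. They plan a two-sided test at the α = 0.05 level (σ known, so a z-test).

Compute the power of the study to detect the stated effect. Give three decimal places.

Power ≈ 0.909

Standardized effect: d = |μ_{schedule 1} − μ_{schedule 2}| / σ = |230.8 − 225.3| / 16.6 = 0.3313
Noncentrality parameter: δ = d / √(1/n₁ + 1/n₂) = 0.3313 / √(1/158 + 1/265) = 3.2964
Critical value for a two-sided test at α = 0.05: z_{α/2} = 1.960.
Power = Φ(δ − 1.960) + Φ(−δ − 1.960) = Φ(1.336) + Φ(-5.256) = 0.9093 + 0.0000 = 0.9093.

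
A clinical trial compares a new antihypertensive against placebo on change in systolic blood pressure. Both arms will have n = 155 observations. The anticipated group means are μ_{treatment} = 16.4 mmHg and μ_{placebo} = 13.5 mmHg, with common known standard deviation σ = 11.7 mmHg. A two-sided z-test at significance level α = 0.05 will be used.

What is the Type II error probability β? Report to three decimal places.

β ≈ 0.412

Standardized effect: d = |μ_{treatment} − μ_{placebo}| / σ = |16.4 − 13.5| / 11.7 = 0.2479
Noncentrality parameter: δ = d·√(n/2) = 0.2479 × √(155/2) = 2.1820
Two-sided α = 0.05 → critical value z_{0.025} = 1.960.
Power = Φ(δ − 1.960) + Φ(−δ − 1.960) = Φ(0.222) + Φ(-4.142) = 0.5879 + 0.0000 = 0.5879.
Type II error: β = 1 − power = 1 − 0.5879 = 0.4121.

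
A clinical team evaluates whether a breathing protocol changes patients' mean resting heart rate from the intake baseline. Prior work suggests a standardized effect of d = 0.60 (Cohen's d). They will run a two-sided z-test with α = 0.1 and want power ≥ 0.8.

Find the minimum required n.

n = 18

Set Φ(δ − 1.645) = 0.8; then δ − 1.645 = Φ⁻¹(0.8) = 0.842, giving δ = 2.486.
(Ignoring the negligible lower-tail rejection probability gives the usual closed-form inversion.)
δ = d·√n ⇒ n = (δ/d)² = (2.486 / 0.60)² = 17.17.
Round up to the next whole unit.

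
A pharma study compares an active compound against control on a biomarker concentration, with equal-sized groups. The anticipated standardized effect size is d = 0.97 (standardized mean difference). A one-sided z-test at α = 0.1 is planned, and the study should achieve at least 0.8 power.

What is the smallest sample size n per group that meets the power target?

n = 10 per group

For power 0.8 need Φ(δ − z_{0.1}) = 0.8, so δ = z_{0.1} + z_{0.20} = 1.282 + 0.842 = 2.123.
δ = d·√(n/2) ⇒ n = 2(δ/d)² = 2 × (2.123 / 0.97)² = 9.58.
Rounding up, n = 10 per group.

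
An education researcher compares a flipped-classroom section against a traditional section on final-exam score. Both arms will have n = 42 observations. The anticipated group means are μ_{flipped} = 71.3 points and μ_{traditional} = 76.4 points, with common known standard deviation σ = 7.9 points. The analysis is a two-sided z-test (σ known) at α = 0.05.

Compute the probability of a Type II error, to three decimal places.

β ≈ 0.159

Standardized effect: d = |μ_{flipped} − μ_{traditional}| / σ = |71.3 − 76.4| / 7.9 = 0.6456
Noncentrality parameter: δ = d·√(n/2) = 0.6456 × √(42/2) = 2.9584
Two-sided α = 0.05 → critical value z_{0.025} = 1.960.
Power = Φ(δ − 1.960) + Φ(−δ − 1.960) = Φ(0.998) + Φ(-4.918) = 0.8410 + 0.0000 = 0.8410.
Type II error: β = 1 − power = 1 − 0.8410 = 0.1590.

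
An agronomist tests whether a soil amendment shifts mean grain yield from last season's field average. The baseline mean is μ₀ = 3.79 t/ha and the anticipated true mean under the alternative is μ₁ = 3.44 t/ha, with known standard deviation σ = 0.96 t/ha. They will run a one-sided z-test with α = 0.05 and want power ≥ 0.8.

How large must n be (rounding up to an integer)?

n = 47

Standardized effect: d = |μ₁ − μ₀| / σ = |3.44 − 3.79| / 0.96 = 0.3646
Set Φ(δ − 1.645) = 0.8; then δ − 1.645 = Φ⁻¹(0.8) = 0.842, giving δ = 2.486.
δ = d·√n ⇒ n = (δ/d)² = (2.486 / 0.3646)² = 46.51.
Rounding up, n = 47.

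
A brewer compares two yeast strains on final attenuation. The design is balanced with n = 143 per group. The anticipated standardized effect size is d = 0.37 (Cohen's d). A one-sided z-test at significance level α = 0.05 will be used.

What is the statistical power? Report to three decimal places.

Noncentrality parameter: δ = d·√(n/2) = 0.37 × √(143/2) = 3.1286
One-sided α = 0.05 → critical value z_{0.05} = 1.645.
Power = Φ(δ − 1.645) = Φ(1.484) = 0.9311.

Power ≈ 0.931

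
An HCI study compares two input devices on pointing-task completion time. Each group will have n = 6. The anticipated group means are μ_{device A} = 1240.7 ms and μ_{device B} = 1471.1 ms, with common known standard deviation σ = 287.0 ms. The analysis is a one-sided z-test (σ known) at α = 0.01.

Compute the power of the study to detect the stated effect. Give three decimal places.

Power ≈ 0.175

Standardized effect: d = |μ_{device A} − μ_{device B}| / σ = |1240.7 − 1471.1| / 287.0 = 0.8028
Noncentrality parameter: δ = d·√(n/2) = 0.8028 × √(6/2) = 1.3905
One-sided α = 0.01 → critical value z_{0.01} = 2.326.
Power = P(Z > 2.326 − δ) = Φ(-0.936) = 0.1747.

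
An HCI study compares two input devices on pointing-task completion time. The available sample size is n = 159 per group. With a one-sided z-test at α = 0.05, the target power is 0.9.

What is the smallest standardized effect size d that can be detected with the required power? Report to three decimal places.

Need Φ(δ − 1.645) = 0.9, so δ = 1.645 + 1.282 = 2.926.
δ = d·√(n/2) ⇒ d = δ/√(n/2) = 2.926/√(159/2) = 0.3282.

d ≈ 0.328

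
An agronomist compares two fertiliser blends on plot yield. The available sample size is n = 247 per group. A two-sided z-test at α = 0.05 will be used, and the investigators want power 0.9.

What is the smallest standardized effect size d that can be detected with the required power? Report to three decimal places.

Required noncentrality: δ = z_{0.025} + z_{0.10} = 1.960 + 1.282 = 3.242.
(Lower-tail contribution to power is negligible for δ > 0.)
δ = d·√(n/2) ⇒ d = δ/√(n/2) = 3.242/√(247/2) = 0.2917.

d ≈ 0.292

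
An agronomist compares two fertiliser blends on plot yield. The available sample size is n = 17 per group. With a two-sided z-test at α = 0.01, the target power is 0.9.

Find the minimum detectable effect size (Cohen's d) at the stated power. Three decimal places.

d ≈ 1.323

Need Φ(δ − 2.576) = 0.9, so δ = 2.576 + 1.282 = 3.857.
(The second rejection-region term Φ(−δ − z_{α/2}) is negligible and dropped.)
δ = d·√(n/2) ⇒ d = δ/√(n/2) = 3.857/√(17/2) = 1.3231.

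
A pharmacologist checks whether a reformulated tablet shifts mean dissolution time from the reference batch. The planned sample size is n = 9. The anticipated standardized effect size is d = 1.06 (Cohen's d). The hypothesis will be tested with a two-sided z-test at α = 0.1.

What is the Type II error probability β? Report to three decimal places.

β ≈ 0.062

Noncentrality parameter: δ = d·√n = 1.06 × √9 = 3.1800
Two-sided α = 0.1 → critical value z_{0.05} = 1.645.
Power = Φ(δ − 1.645) + Φ(−δ − 1.645) = Φ(1.535) + Φ(-4.825) = 0.9376 + 0.0000 = 0.9376.
Type II error: β = 1 − power = 1 − 0.9376 = 0.0624.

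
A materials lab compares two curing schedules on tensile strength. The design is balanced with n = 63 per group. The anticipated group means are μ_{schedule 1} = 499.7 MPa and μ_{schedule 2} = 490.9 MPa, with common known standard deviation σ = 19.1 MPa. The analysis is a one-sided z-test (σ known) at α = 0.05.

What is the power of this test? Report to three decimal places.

Standardized effect: d = |μ_{schedule 1} − μ_{schedule 2}| / σ = |499.7 − 490.9| / 19.1 = 0.4607
Noncentrality parameter: δ = d·√(n/2) = 0.4607 × √(63/2) = 2.5859
One-sided α = 0.05 → critical value z_{0.05} = 1.645.
Power = P(Z > 1.645 − δ) = Φ(0.941) = 0.8266.

Power ≈ 0.827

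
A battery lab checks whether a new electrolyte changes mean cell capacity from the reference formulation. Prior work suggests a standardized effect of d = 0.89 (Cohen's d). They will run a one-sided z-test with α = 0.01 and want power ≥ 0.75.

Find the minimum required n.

n = 12

For power 0.75 need Φ(δ − z_{0.01}) = 0.75, so δ = z_{0.01} + z_{0.25} = 2.326 + 0.674 = 3.001.
δ = d·√n ⇒ n = (δ/d)² = (3.001 / 0.89)² = 11.37.
Rounding up, n = 12.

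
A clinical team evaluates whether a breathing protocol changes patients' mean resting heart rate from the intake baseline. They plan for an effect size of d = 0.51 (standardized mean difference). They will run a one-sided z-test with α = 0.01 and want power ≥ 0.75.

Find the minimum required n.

For power 0.75 need Φ(δ − z_{0.01}) = 0.75, so δ = z_{0.01} + z_{0.25} = 2.326 + 0.674 = 3.001.
δ = d·√n ⇒ n = (δ/d)² = (3.001 / 0.51)² = 34.62.
Round up to the next whole unit.

n = 35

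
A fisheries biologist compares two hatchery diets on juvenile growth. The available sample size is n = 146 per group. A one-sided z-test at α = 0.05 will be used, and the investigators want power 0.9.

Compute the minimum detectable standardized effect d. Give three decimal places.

d ≈ 0.343

Need Φ(δ − 1.645) = 0.9, so δ = 1.645 + 1.282 = 2.926.
δ = d·√(n/2) ⇒ d = δ/√(n/2) = 2.926/√(146/2) = 0.3425.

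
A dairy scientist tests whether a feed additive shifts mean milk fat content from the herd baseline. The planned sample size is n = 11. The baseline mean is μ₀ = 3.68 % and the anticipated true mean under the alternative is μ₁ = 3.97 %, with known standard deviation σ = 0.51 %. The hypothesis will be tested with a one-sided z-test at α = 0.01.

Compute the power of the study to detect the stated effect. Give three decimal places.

Standardized effect: d = |μ₁ − μ₀| / σ = |3.97 − 3.68| / 0.51 = 0.5686
Noncentrality parameter: δ = d·√n = 0.5686 × √11 = 1.8859
Critical value for a one-sided test at α = 0.01: z_α = 2.326.
Power = P(Z > 2.326 − δ) = Φ(-0.440) = 0.3298.

Power ≈ 0.330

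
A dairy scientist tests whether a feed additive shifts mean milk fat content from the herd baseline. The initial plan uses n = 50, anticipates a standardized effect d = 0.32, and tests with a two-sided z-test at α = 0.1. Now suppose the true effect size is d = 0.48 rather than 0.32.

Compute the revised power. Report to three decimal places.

With d = 0.48: δ = d·√n = 0.48 × √50 = 3.3941. Critical value z_{0.05} = 1.645.
Revised power = Φ(δ − 1.645) + Φ(−δ − 1.645) = Φ(1.749) + Φ(-5.039) = 0.9599 + 0.0000 = 0.9599.

Power ≈ 0.960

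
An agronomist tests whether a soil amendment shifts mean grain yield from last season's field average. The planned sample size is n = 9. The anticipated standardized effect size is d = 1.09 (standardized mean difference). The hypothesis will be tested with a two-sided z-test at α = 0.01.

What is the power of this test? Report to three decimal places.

Noncentrality parameter: δ = d·√n = 1.09 × √9 = 3.2700
Two-sided α = 0.01 → critical value z_{0.005} = 2.576.
Power = Φ(δ − 2.576) + Φ(−δ − 2.576) = Φ(0.694) + Φ(-5.846) = 0.7562 + 0.0000 = 0.7562.

Power ≈ 0.756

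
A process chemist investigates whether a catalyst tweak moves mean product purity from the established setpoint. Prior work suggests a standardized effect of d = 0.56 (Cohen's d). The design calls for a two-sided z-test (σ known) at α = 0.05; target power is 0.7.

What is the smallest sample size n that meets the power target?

For power 0.7 need Φ(δ − z_{0.025}) = 0.7, so δ = z_{0.025} + z_{0.30} = 1.960 + 0.524 = 2.484.
(The Φ(−δ − z_{α/2}) term is vanishingly small for δ > 0 and is dropped in the standard sample-size formula.)
δ = d·√n ⇒ n = (δ/d)² = (2.484 / 0.56)² = 19.68.
Round up to the next whole unit.

n = 20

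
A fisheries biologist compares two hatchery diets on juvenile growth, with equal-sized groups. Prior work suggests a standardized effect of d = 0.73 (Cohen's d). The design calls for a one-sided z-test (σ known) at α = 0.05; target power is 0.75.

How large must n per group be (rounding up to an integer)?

n = 21 per group

Set Φ(δ − 1.645) = 0.75; then δ − 1.645 = Φ⁻¹(0.75) = 0.674, giving δ = 2.319.
δ = d·√(n/2) ⇒ n = 2(δ/d)² = 2 × (2.319 / 0.73)² = 20.19.
Rounding up, n = 21 per group.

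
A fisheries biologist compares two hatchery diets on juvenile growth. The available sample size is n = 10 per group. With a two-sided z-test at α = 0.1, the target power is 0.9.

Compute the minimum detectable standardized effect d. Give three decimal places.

Need Φ(δ − 1.645) = 0.9, so δ = 1.645 + 1.282 = 2.926.
(The second rejection-region term Φ(−δ − z_{α/2}) is negligible and dropped.)
δ = d·√(n/2) ⇒ d = δ/√(n/2) = 2.926/√(10/2) = 1.3087.

d ≈ 1.309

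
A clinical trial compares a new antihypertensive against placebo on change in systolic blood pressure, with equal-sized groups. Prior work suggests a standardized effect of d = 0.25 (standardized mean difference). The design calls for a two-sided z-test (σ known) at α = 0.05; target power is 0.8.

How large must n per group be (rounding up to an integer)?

n = 252 per group

For power 0.8 need Φ(δ − z_{0.025}) = 0.8, so δ = z_{0.025} + z_{0.20} = 1.960 + 0.842 = 2.802.
(The Φ(−δ − z_{α/2}) term is vanishingly small for δ > 0 and is dropped in the standard sample-size formula.)
δ = d·√(n/2) ⇒ n = 2(δ/d)² = 2 × (2.802 / 0.25)² = 251.16.
Round up to the next whole unit.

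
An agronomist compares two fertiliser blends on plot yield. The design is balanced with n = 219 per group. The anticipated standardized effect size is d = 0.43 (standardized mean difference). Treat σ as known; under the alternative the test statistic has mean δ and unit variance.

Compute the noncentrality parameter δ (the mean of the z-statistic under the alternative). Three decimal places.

δ ≈ 4.500

δ = d·√(n/2) = 0.43 × √(219/2) = 4.4996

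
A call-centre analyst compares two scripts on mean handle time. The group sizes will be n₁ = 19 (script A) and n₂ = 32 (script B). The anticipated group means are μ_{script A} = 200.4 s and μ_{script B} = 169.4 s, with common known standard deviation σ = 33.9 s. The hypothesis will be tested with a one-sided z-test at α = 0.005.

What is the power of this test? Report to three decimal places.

Standardized effect: d = |μ_{script A} − μ_{script B}| / σ = |200.4 − 169.4| / 33.9 = 0.9145
Noncentrality parameter: δ = d / √(1/n₁ + 1/n₂) = 0.9145 / √(1/19 + 1/32) = 3.1574
One-sided α = 0.005 → critical value z_{0.005} = 2.576.
Power = P(Z > 2.576 − δ) = Φ(0.582) = 0.7196.

Power ≈ 0.720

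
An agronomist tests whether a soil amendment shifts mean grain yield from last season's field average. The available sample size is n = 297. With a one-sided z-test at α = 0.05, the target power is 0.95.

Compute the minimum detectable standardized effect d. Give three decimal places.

Required noncentrality: δ = z_{0.05} + z_{0.05} = 1.645 + 1.645 = 3.290.
δ = d·√n ⇒ d = δ/√n = 3.290/√297 = 0.1909.

d ≈ 0.191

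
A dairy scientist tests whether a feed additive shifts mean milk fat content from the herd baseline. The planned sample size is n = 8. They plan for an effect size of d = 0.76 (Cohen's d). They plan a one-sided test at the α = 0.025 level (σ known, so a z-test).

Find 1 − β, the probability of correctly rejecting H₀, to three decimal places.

Noncentrality parameter: δ = d·√n = 0.76 × √8 = 2.1496
Critical value for a one-sided test at α = 0.025: z_α = 1.960.
Power = P(Z > 1.960 − δ) = Φ(0.190) = 0.5752.

Power ≈ 0.575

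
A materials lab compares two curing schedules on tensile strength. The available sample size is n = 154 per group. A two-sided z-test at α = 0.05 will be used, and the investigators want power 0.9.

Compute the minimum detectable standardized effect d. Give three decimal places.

d ≈ 0.369

Need Φ(δ − 1.960) = 0.9, so δ = 1.960 + 1.282 = 3.242.
(The second rejection-region term Φ(−δ − z_{α/2}) is negligible and dropped.)
δ = d·√(n/2) ⇒ d = δ/√(n/2) = 3.242/√(154/2) = 0.3694.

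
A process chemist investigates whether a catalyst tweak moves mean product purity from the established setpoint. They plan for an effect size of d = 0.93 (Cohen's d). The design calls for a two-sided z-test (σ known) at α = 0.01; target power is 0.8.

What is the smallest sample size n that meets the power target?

n = 14

For power 0.8 need Φ(δ − z_{0.005}) = 0.8, so δ = z_{0.005} + z_{0.20} = 2.576 + 0.842 = 3.417.
(Ignoring the negligible lower-tail rejection probability gives the usual closed-form inversion.)
δ = d·√n ⇒ n = (δ/d)² = (3.417 / 0.93)² = 13.50.
Rounding up, n = 14.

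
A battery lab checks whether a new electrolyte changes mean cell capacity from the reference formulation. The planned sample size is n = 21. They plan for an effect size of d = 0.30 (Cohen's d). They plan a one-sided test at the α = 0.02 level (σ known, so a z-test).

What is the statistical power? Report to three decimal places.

Noncentrality parameter: δ = d·√n = 0.30 × √21 = 1.3748
Critical value for a one-sided test at α = 0.02: z_α = 2.054.
Power = Φ(δ − 2.054) = Φ(-0.679) = 0.2486.

Power ≈ 0.249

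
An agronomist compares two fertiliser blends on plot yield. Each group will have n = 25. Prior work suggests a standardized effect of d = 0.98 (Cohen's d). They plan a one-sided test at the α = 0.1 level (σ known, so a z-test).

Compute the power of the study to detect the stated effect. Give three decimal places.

Power ≈ 0.985

Noncentrality parameter: δ = d·√(n/2) = 0.98 × √(25/2) = 3.4648
One-sided α = 0.1 → critical value z_{0.1} = 1.282.
Power = Φ(δ − 1.282) = Φ(2.183) = 0.9855.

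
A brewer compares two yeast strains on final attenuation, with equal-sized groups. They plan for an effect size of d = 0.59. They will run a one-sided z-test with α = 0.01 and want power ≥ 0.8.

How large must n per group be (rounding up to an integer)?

For power 0.8 need Φ(δ − z_{0.01}) = 0.8, so δ = z_{0.01} + z_{0.20} = 2.326 + 0.842 = 3.168.
δ = d·√(n/2) ⇒ n = 2(δ/d)² = 2 × (3.168 / 0.59)² = 57.66.
Round up to the next whole unit.

n = 58 per group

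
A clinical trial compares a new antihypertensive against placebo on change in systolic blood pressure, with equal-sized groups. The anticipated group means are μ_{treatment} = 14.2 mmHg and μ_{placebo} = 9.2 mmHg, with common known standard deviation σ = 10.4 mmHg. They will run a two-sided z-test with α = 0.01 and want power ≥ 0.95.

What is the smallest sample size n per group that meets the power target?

n = 155 per group

Standardized effect: d = |μ_{treatment} − μ_{placebo}| / σ = |14.2 − 9.2| / 10.4 = 0.4808
Set Φ(δ − 2.576) = 0.95; then δ − 2.576 = Φ⁻¹(0.95) = 1.645, giving δ = 4.221.
(Ignoring the negligible lower-tail rejection probability gives the usual closed-form inversion.)
δ = d·√(n/2) ⇒ n = 2(δ/d)² = 2 × (4.221 / 0.4808)² = 154.14.
Round up to the next whole unit.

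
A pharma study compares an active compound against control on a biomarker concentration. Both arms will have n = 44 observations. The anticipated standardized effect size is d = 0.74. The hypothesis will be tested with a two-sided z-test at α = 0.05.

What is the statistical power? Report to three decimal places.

Noncentrality parameter: δ = d·√(n/2) = 0.74 × √(44/2) = 3.4709
Critical value for a two-sided test at α = 0.05: z_{α/2} = 1.960.
Power = Φ(δ − 1.960) + Φ(−δ − 1.960) = Φ(1.511) + Φ(-5.431) = 0.9346 + 0.0000 = 0.9346.

Power ≈ 0.935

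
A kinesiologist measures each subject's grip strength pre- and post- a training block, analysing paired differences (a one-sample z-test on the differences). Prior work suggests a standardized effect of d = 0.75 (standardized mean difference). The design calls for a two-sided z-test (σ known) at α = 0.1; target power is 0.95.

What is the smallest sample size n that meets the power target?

For power 0.95 need Φ(δ − z_{0.05}) = 0.95, so δ = z_{0.05} + z_{0.05} = 1.645 + 1.645 = 3.290.
(The Φ(−δ − z_{α/2}) term is vanishingly small for δ > 0 and is dropped in the standard sample-size formula.)
δ = d·√n ⇒ n = (δ/d)² = (3.290 / 0.75)² = 19.24.
Rounding up, n = 20.

n = 20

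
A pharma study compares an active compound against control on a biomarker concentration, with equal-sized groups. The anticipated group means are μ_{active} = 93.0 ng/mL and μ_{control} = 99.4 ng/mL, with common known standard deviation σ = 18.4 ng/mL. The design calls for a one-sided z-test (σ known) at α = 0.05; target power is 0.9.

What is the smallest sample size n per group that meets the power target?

Standardized effect: d = |μ_{active} − μ_{control}| / σ = |93.0 − 99.4| / 18.4 = 0.3478
Set Φ(δ − 1.645) = 0.9; then δ − 1.645 = Φ⁻¹(0.9) = 1.282, giving δ = 2.926.
δ = d·√(n/2) ⇒ n = 2(δ/d)² = 2 × (2.926 / 0.3478)² = 141.57.
Rounding up, n = 142 per group.

n = 142 per group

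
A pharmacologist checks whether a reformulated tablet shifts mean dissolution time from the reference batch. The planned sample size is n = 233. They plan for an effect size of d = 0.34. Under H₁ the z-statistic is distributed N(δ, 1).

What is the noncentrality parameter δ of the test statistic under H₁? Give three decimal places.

δ ≈ 5.190

The noncentrality parameter scales effect size by the design's sample-size factor: δ = d·√n = 0.34 × √233 = 5.1899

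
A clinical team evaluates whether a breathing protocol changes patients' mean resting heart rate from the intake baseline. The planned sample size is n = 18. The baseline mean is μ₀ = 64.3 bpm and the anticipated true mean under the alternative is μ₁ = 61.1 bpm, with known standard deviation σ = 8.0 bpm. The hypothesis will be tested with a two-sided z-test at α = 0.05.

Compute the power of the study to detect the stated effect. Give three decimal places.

Power ≈ 0.396

Standardized effect: d = |μ₁ − μ₀| / σ = |61.1 − 64.3| / 8.0 = 0.4000
Noncentrality parameter: δ = d·√n = 0.4000 × √18 = 1.6971
Critical value for a two-sided test at α = 0.05: z_{α/2} = 1.960.
Power = Φ(δ − 1.960) + Φ(−δ − 1.960) = Φ(-0.263) + Φ(-3.657) = 0.3963 + 0.0001 = 0.3964.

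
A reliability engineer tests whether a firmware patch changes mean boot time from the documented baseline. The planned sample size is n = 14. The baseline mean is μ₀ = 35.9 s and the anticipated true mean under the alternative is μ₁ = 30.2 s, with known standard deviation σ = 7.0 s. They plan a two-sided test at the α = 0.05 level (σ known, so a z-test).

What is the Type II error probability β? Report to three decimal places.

Standardized effect: d = |μ₁ − μ₀| / σ = |30.2 − 35.9| / 7.0 = 0.8143
Noncentrality parameter: δ = d·√n = 0.8143 × √14 = 3.0468
Two-sided α = 0.05 → critical value z_{0.025} = 1.960.
Power = Φ(δ − 1.960) + Φ(−δ − 1.960) = Φ(1.087) + Φ(-5.007) = 0.8614 + 0.0000 = 0.8614.
Type II error: β = 1 − power = 1 − 0.8614 = 0.1386.

β ≈ 0.139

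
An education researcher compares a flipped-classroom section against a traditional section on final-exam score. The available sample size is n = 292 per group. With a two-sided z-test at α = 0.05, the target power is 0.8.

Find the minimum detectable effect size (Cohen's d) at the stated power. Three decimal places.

d ≈ 0.232

Need Φ(δ − 1.960) = 0.8, so δ = 1.960 + 0.842 = 2.802.
(Lower-tail contribution to power is negligible for δ > 0.)
δ = d·√(n/2) ⇒ d = δ/√(n/2) = 2.802/√(292/2) = 0.2319.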